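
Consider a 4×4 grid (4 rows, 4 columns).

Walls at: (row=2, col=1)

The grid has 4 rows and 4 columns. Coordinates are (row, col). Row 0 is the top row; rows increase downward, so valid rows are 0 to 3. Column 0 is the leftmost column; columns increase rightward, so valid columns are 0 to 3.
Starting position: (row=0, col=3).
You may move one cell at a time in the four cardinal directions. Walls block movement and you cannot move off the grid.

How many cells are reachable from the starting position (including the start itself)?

Answer: Reachable cells: 15

Derivation:
BFS flood-fill from (row=0, col=3):
  Distance 0: (row=0, col=3)
  Distance 1: (row=0, col=2), (row=1, col=3)
  Distance 2: (row=0, col=1), (row=1, col=2), (row=2, col=3)
  Distance 3: (row=0, col=0), (row=1, col=1), (row=2, col=2), (row=3, col=3)
  Distance 4: (row=1, col=0), (row=3, col=2)
  Distance 5: (row=2, col=0), (row=3, col=1)
  Distance 6: (row=3, col=0)
Total reachable: 15 (grid has 15 open cells total)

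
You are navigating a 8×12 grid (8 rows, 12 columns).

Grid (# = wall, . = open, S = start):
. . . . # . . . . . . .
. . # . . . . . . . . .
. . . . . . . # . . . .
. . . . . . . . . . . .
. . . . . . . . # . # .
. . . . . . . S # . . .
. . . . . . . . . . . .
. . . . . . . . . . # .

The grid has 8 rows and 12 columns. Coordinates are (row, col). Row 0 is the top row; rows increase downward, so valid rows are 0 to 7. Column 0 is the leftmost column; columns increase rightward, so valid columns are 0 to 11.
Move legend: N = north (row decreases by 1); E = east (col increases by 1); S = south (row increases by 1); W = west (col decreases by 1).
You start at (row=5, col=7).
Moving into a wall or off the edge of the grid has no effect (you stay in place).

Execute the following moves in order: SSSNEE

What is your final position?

Start: (row=5, col=7)
  S (south): (row=5, col=7) -> (row=6, col=7)
  S (south): (row=6, col=7) -> (row=7, col=7)
  S (south): blocked, stay at (row=7, col=7)
  N (north): (row=7, col=7) -> (row=6, col=7)
  E (east): (row=6, col=7) -> (row=6, col=8)
  E (east): (row=6, col=8) -> (row=6, col=9)
Final: (row=6, col=9)

Answer: Final position: (row=6, col=9)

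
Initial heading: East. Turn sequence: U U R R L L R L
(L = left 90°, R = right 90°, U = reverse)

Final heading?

Answer: Final heading: East

Derivation:
Start: East
  U (U-turn (180°)) -> West
  U (U-turn (180°)) -> East
  R (right (90° clockwise)) -> South
  R (right (90° clockwise)) -> West
  L (left (90° counter-clockwise)) -> South
  L (left (90° counter-clockwise)) -> East
  R (right (90° clockwise)) -> South
  L (left (90° counter-clockwise)) -> East
Final: East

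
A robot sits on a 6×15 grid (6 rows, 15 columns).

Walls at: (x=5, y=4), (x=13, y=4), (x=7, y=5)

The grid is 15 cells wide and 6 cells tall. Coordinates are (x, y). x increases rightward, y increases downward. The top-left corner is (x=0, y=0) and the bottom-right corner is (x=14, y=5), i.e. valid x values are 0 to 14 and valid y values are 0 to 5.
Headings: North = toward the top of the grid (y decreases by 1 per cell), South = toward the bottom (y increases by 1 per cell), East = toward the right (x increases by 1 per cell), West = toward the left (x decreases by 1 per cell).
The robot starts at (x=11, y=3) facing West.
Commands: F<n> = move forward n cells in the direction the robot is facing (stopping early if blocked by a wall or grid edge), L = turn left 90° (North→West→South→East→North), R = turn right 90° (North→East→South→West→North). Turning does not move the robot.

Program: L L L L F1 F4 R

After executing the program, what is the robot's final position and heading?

Start: (x=11, y=3), facing West
  L: turn left, now facing South
  L: turn left, now facing East
  L: turn left, now facing North
  L: turn left, now facing West
  F1: move forward 1, now at (x=10, y=3)
  F4: move forward 4, now at (x=6, y=3)
  R: turn right, now facing North
Final: (x=6, y=3), facing North

Answer: Final position: (x=6, y=3), facing North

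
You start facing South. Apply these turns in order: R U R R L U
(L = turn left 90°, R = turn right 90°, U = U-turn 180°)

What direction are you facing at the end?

Start: South
  R (right (90° clockwise)) -> West
  U (U-turn (180°)) -> East
  R (right (90° clockwise)) -> South
  R (right (90° clockwise)) -> West
  L (left (90° counter-clockwise)) -> South
  U (U-turn (180°)) -> North
Final: North

Answer: Final heading: North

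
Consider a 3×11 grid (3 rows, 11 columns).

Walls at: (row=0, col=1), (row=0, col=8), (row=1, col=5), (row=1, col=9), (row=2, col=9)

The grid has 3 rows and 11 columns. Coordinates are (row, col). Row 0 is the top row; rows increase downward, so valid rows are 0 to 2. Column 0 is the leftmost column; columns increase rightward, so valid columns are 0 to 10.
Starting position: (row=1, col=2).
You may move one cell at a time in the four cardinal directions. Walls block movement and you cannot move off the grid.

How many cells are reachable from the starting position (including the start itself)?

BFS flood-fill from (row=1, col=2):
  Distance 0: (row=1, col=2)
  Distance 1: (row=0, col=2), (row=1, col=1), (row=1, col=3), (row=2, col=2)
  Distance 2: (row=0, col=3), (row=1, col=0), (row=1, col=4), (row=2, col=1), (row=2, col=3)
  Distance 3: (row=0, col=0), (row=0, col=4), (row=2, col=0), (row=2, col=4)
  Distance 4: (row=0, col=5), (row=2, col=5)
  Distance 5: (row=0, col=6), (row=2, col=6)
  Distance 6: (row=0, col=7), (row=1, col=6), (row=2, col=7)
  Distance 7: (row=1, col=7), (row=2, col=8)
  Distance 8: (row=1, col=8)
Total reachable: 24 (grid has 28 open cells total)

Answer: Reachable cells: 24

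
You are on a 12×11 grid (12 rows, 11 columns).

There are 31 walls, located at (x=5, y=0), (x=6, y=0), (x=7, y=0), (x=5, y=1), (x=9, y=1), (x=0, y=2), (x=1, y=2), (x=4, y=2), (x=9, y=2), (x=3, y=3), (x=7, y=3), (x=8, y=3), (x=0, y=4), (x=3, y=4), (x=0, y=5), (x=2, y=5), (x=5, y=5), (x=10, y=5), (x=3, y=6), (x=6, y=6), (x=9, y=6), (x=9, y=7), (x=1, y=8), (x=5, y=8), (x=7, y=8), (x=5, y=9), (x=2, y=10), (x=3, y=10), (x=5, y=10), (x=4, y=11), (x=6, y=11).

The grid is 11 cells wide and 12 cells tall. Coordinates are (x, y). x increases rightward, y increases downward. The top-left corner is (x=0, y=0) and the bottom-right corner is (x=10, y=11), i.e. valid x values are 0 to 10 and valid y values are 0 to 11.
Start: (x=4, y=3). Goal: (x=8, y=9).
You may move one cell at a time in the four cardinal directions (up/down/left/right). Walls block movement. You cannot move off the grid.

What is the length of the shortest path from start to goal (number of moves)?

Answer: Shortest path length: 10

Derivation:
BFS from (x=4, y=3) until reaching (x=8, y=9):
  Distance 0: (x=4, y=3)
  Distance 1: (x=5, y=3), (x=4, y=4)
  Distance 2: (x=5, y=2), (x=6, y=3), (x=5, y=4), (x=4, y=5)
  Distance 3: (x=6, y=2), (x=6, y=4), (x=3, y=5), (x=4, y=6)
  Distance 4: (x=6, y=1), (x=7, y=2), (x=7, y=4), (x=6, y=5), (x=5, y=6), (x=4, y=7)
  Distance 5: (x=7, y=1), (x=8, y=2), (x=8, y=4), (x=7, y=5), (x=3, y=7), (x=5, y=7), (x=4, y=8)
  Distance 6: (x=8, y=1), (x=9, y=4), (x=8, y=5), (x=7, y=6), (x=2, y=7), (x=6, y=7), (x=3, y=8), (x=4, y=9)
  Distance 7: (x=8, y=0), (x=9, y=3), (x=10, y=4), (x=9, y=5), (x=2, y=6), (x=8, y=6), (x=1, y=7), (x=7, y=7), (x=2, y=8), (x=6, y=8), (x=3, y=9), (x=4, y=10)
  Distance 8: (x=9, y=0), (x=10, y=3), (x=1, y=6), (x=0, y=7), (x=8, y=7), (x=2, y=9), (x=6, y=9)
  Distance 9: (x=10, y=0), (x=10, y=2), (x=1, y=5), (x=0, y=6), (x=0, y=8), (x=8, y=8), (x=1, y=9), (x=7, y=9), (x=6, y=10)
  Distance 10: (x=10, y=1), (x=1, y=4), (x=9, y=8), (x=0, y=9), (x=8, y=9), (x=1, y=10), (x=7, y=10)  <- goal reached here
One shortest path (10 moves): (x=4, y=3) -> (x=5, y=3) -> (x=6, y=3) -> (x=6, y=4) -> (x=7, y=4) -> (x=8, y=4) -> (x=8, y=5) -> (x=8, y=6) -> (x=8, y=7) -> (x=8, y=8) -> (x=8, y=9)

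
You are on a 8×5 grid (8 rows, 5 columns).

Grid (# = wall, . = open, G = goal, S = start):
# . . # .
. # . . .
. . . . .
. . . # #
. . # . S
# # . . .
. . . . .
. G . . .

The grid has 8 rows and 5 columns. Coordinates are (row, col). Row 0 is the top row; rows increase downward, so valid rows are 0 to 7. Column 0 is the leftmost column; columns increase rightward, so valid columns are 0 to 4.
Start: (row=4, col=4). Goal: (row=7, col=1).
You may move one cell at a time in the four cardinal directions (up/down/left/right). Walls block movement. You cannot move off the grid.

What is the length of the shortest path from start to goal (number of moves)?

Answer: Shortest path length: 6

Derivation:
BFS from (row=4, col=4) until reaching (row=7, col=1):
  Distance 0: (row=4, col=4)
  Distance 1: (row=4, col=3), (row=5, col=4)
  Distance 2: (row=5, col=3), (row=6, col=4)
  Distance 3: (row=5, col=2), (row=6, col=3), (row=7, col=4)
  Distance 4: (row=6, col=2), (row=7, col=3)
  Distance 5: (row=6, col=1), (row=7, col=2)
  Distance 6: (row=6, col=0), (row=7, col=1)  <- goal reached here
One shortest path (6 moves): (row=4, col=4) -> (row=4, col=3) -> (row=5, col=3) -> (row=5, col=2) -> (row=6, col=2) -> (row=6, col=1) -> (row=7, col=1)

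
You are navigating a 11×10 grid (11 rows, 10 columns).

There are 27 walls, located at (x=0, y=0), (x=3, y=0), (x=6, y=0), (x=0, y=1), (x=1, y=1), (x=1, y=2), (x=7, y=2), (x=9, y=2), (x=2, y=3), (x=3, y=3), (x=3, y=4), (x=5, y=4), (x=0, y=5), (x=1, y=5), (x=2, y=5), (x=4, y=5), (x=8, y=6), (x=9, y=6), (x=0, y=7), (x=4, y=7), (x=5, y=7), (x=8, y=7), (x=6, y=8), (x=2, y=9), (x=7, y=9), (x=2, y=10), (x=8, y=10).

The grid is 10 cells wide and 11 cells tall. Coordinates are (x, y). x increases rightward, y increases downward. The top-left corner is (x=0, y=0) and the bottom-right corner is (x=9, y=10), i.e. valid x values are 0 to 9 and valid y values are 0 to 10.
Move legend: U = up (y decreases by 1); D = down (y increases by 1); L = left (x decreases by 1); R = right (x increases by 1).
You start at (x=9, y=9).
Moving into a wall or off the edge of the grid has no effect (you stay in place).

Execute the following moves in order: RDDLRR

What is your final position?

Answer: Final position: (x=9, y=10)

Derivation:
Start: (x=9, y=9)
  R (right): blocked, stay at (x=9, y=9)
  D (down): (x=9, y=9) -> (x=9, y=10)
  D (down): blocked, stay at (x=9, y=10)
  L (left): blocked, stay at (x=9, y=10)
  R (right): blocked, stay at (x=9, y=10)
  R (right): blocked, stay at (x=9, y=10)
Final: (x=9, y=10)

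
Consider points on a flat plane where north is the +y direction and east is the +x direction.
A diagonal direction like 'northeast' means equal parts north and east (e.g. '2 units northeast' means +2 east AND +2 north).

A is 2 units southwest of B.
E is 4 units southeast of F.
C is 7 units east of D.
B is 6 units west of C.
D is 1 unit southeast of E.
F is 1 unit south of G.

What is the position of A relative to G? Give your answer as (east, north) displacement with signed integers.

Answer: A is at (east=4, north=-8) relative to G.

Derivation:
Place G at the origin (east=0, north=0).
  F is 1 unit south of G: delta (east=+0, north=-1); F at (east=0, north=-1).
  E is 4 units southeast of F: delta (east=+4, north=-4); E at (east=4, north=-5).
  D is 1 unit southeast of E: delta (east=+1, north=-1); D at (east=5, north=-6).
  C is 7 units east of D: delta (east=+7, north=+0); C at (east=12, north=-6).
  B is 6 units west of C: delta (east=-6, north=+0); B at (east=6, north=-6).
  A is 2 units southwest of B: delta (east=-2, north=-2); A at (east=4, north=-8).
Therefore A relative to G: (east=4, north=-8).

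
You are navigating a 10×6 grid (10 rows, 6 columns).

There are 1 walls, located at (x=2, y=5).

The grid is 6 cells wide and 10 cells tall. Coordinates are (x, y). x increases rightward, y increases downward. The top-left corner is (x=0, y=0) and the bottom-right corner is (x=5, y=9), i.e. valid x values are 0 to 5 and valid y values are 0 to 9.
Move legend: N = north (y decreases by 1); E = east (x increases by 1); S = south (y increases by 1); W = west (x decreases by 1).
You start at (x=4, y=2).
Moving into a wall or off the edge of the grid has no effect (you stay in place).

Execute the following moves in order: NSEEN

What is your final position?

Answer: Final position: (x=5, y=1)

Derivation:
Start: (x=4, y=2)
  N (north): (x=4, y=2) -> (x=4, y=1)
  S (south): (x=4, y=1) -> (x=4, y=2)
  E (east): (x=4, y=2) -> (x=5, y=2)
  E (east): blocked, stay at (x=5, y=2)
  N (north): (x=5, y=2) -> (x=5, y=1)
Final: (x=5, y=1)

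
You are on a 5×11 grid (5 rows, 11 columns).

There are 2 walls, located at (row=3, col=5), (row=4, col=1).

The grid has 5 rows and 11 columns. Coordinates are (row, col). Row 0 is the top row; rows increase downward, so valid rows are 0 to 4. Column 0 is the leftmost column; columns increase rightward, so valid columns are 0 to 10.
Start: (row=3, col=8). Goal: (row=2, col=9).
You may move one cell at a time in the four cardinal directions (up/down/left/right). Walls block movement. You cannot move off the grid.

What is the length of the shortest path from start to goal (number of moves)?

Answer: Shortest path length: 2

Derivation:
BFS from (row=3, col=8) until reaching (row=2, col=9):
  Distance 0: (row=3, col=8)
  Distance 1: (row=2, col=8), (row=3, col=7), (row=3, col=9), (row=4, col=8)
  Distance 2: (row=1, col=8), (row=2, col=7), (row=2, col=9), (row=3, col=6), (row=3, col=10), (row=4, col=7), (row=4, col=9)  <- goal reached here
One shortest path (2 moves): (row=3, col=8) -> (row=3, col=9) -> (row=2, col=9)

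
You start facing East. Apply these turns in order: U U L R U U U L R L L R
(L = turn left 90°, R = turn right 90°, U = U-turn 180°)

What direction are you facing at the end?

Answer: Final heading: South

Derivation:
Start: East
  U (U-turn (180°)) -> West
  U (U-turn (180°)) -> East
  L (left (90° counter-clockwise)) -> North
  R (right (90° clockwise)) -> East
  U (U-turn (180°)) -> West
  U (U-turn (180°)) -> East
  U (U-turn (180°)) -> West
  L (left (90° counter-clockwise)) -> South
  R (right (90° clockwise)) -> West
  L (left (90° counter-clockwise)) -> South
  L (left (90° counter-clockwise)) -> East
  R (right (90° clockwise)) -> South
Final: South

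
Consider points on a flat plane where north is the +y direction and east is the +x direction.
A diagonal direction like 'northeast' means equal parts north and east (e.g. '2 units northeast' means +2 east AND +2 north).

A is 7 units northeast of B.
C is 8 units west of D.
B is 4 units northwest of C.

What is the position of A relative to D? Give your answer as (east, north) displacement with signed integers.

Place D at the origin (east=0, north=0).
  C is 8 units west of D: delta (east=-8, north=+0); C at (east=-8, north=0).
  B is 4 units northwest of C: delta (east=-4, north=+4); B at (east=-12, north=4).
  A is 7 units northeast of B: delta (east=+7, north=+7); A at (east=-5, north=11).
Therefore A relative to D: (east=-5, north=11).

Answer: A is at (east=-5, north=11) relative to D.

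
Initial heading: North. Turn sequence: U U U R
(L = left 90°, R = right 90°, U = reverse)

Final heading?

Start: North
  U (U-turn (180°)) -> South
  U (U-turn (180°)) -> North
  U (U-turn (180°)) -> South
  R (right (90° clockwise)) -> West
Final: West

Answer: Final heading: West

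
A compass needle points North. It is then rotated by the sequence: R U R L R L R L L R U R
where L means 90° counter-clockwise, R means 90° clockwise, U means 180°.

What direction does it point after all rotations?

Answer: Final heading: South

Derivation:
Start: North
  R (right (90° clockwise)) -> East
  U (U-turn (180°)) -> West
  R (right (90° clockwise)) -> North
  L (left (90° counter-clockwise)) -> West
  R (right (90° clockwise)) -> North
  L (left (90° counter-clockwise)) -> West
  R (right (90° clockwise)) -> North
  L (left (90° counter-clockwise)) -> West
  L (left (90° counter-clockwise)) -> South
  R (right (90° clockwise)) -> West
  U (U-turn (180°)) -> East
  R (right (90° clockwise)) -> South
Final: South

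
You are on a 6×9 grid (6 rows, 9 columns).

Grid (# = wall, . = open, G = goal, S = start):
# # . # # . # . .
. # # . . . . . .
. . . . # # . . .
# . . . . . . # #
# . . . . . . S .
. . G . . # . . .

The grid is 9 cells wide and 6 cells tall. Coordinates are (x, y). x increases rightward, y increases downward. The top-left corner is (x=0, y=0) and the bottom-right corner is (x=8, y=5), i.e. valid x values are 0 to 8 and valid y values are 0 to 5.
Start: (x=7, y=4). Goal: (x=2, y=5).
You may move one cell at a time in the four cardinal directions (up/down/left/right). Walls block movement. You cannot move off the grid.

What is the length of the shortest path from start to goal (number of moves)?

Answer: Shortest path length: 6

Derivation:
BFS from (x=7, y=4) until reaching (x=2, y=5):
  Distance 0: (x=7, y=4)
  Distance 1: (x=6, y=4), (x=8, y=4), (x=7, y=5)
  Distance 2: (x=6, y=3), (x=5, y=4), (x=6, y=5), (x=8, y=5)
  Distance 3: (x=6, y=2), (x=5, y=3), (x=4, y=4)
  Distance 4: (x=6, y=1), (x=7, y=2), (x=4, y=3), (x=3, y=4), (x=4, y=5)
  Distance 5: (x=5, y=1), (x=7, y=1), (x=8, y=2), (x=3, y=3), (x=2, y=4), (x=3, y=5)
  Distance 6: (x=5, y=0), (x=7, y=0), (x=4, y=1), (x=8, y=1), (x=3, y=2), (x=2, y=3), (x=1, y=4), (x=2, y=5)  <- goal reached here
One shortest path (6 moves): (x=7, y=4) -> (x=6, y=4) -> (x=5, y=4) -> (x=4, y=4) -> (x=3, y=4) -> (x=2, y=4) -> (x=2, y=5)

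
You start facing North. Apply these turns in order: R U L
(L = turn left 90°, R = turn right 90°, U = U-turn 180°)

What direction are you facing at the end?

Start: North
  R (right (90° clockwise)) -> East
  U (U-turn (180°)) -> West
  L (left (90° counter-clockwise)) -> South
Final: South

Answer: Final heading: South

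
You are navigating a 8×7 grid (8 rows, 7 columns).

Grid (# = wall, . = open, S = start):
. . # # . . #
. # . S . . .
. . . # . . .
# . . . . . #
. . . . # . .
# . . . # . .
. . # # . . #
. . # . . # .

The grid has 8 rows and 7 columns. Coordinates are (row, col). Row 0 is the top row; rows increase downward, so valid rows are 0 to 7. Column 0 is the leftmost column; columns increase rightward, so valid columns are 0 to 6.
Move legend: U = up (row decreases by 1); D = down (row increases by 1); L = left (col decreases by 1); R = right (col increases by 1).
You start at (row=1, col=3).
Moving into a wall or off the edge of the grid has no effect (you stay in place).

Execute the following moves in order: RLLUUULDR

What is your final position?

Start: (row=1, col=3)
  R (right): (row=1, col=3) -> (row=1, col=4)
  L (left): (row=1, col=4) -> (row=1, col=3)
  L (left): (row=1, col=3) -> (row=1, col=2)
  [×3]U (up): blocked, stay at (row=1, col=2)
  L (left): blocked, stay at (row=1, col=2)
  D (down): (row=1, col=2) -> (row=2, col=2)
  R (right): blocked, stay at (row=2, col=2)
Final: (row=2, col=2)

Answer: Final position: (row=2, col=2)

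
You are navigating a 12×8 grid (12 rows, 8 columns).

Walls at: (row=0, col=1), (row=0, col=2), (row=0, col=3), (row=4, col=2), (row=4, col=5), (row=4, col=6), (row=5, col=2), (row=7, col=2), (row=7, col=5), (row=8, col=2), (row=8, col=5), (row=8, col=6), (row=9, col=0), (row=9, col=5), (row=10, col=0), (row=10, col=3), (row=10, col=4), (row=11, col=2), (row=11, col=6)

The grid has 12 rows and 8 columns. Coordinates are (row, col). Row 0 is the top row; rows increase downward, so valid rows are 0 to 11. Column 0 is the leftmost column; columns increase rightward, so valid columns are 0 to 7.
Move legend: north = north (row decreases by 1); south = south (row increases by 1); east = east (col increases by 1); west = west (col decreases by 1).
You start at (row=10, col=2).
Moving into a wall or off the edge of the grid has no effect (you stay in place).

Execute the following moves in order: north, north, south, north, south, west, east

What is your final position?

Answer: Final position: (row=10, col=2)

Derivation:
Start: (row=10, col=2)
  north (north): (row=10, col=2) -> (row=9, col=2)
  north (north): blocked, stay at (row=9, col=2)
  south (south): (row=9, col=2) -> (row=10, col=2)
  north (north): (row=10, col=2) -> (row=9, col=2)
  south (south): (row=9, col=2) -> (row=10, col=2)
  west (west): (row=10, col=2) -> (row=10, col=1)
  east (east): (row=10, col=1) -> (row=10, col=2)
Final: (row=10, col=2)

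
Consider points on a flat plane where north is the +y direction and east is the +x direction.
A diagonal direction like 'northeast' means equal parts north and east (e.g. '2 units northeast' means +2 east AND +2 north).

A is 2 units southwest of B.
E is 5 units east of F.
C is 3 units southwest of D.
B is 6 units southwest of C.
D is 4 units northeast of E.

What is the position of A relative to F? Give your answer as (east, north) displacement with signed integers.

Answer: A is at (east=-2, north=-7) relative to F.

Derivation:
Place F at the origin (east=0, north=0).
  E is 5 units east of F: delta (east=+5, north=+0); E at (east=5, north=0).
  D is 4 units northeast of E: delta (east=+4, north=+4); D at (east=9, north=4).
  C is 3 units southwest of D: delta (east=-3, north=-3); C at (east=6, north=1).
  B is 6 units southwest of C: delta (east=-6, north=-6); B at (east=0, north=-5).
  A is 2 units southwest of B: delta (east=-2, north=-2); A at (east=-2, north=-7).
Therefore A relative to F: (east=-2, north=-7).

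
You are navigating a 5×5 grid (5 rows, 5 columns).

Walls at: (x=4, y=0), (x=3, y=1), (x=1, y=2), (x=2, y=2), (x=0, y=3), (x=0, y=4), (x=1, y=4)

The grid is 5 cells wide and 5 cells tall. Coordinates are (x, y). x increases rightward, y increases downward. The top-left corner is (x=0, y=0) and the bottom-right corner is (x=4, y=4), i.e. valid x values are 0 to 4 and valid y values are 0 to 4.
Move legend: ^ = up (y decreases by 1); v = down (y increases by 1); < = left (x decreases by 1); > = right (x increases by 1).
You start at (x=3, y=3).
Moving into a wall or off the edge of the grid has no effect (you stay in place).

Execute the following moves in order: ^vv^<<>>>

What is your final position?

Answer: Final position: (x=4, y=3)

Derivation:
Start: (x=3, y=3)
  ^ (up): (x=3, y=3) -> (x=3, y=2)
  v (down): (x=3, y=2) -> (x=3, y=3)
  v (down): (x=3, y=3) -> (x=3, y=4)
  ^ (up): (x=3, y=4) -> (x=3, y=3)
  < (left): (x=3, y=3) -> (x=2, y=3)
  < (left): (x=2, y=3) -> (x=1, y=3)
  > (right): (x=1, y=3) -> (x=2, y=3)
  > (right): (x=2, y=3) -> (x=3, y=3)
  > (right): (x=3, y=3) -> (x=4, y=3)
Final: (x=4, y=3)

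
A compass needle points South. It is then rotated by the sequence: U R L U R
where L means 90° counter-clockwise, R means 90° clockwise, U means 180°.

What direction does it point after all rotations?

Start: South
  U (U-turn (180°)) -> North
  R (right (90° clockwise)) -> East
  L (left (90° counter-clockwise)) -> North
  U (U-turn (180°)) -> South
  R (right (90° clockwise)) -> West
Final: West

Answer: Final heading: West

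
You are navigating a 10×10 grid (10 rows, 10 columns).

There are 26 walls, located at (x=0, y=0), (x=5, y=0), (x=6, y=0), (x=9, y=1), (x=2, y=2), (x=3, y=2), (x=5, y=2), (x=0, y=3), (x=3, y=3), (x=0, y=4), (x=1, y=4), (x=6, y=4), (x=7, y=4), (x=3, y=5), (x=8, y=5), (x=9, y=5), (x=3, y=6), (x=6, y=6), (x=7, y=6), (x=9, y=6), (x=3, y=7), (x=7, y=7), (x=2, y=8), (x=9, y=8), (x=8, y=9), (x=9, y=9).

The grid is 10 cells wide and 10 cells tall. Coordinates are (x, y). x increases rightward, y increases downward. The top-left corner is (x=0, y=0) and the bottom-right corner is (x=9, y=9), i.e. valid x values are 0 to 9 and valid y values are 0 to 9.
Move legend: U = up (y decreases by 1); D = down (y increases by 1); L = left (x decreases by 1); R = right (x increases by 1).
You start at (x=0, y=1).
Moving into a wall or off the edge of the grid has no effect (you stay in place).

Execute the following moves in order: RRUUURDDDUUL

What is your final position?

Start: (x=0, y=1)
  R (right): (x=0, y=1) -> (x=1, y=1)
  R (right): (x=1, y=1) -> (x=2, y=1)
  U (up): (x=2, y=1) -> (x=2, y=0)
  U (up): blocked, stay at (x=2, y=0)
  U (up): blocked, stay at (x=2, y=0)
  R (right): (x=2, y=0) -> (x=3, y=0)
  D (down): (x=3, y=0) -> (x=3, y=1)
  D (down): blocked, stay at (x=3, y=1)
  D (down): blocked, stay at (x=3, y=1)
  U (up): (x=3, y=1) -> (x=3, y=0)
  U (up): blocked, stay at (x=3, y=0)
  L (left): (x=3, y=0) -> (x=2, y=0)
Final: (x=2, y=0)

Answer: Final position: (x=2, y=0)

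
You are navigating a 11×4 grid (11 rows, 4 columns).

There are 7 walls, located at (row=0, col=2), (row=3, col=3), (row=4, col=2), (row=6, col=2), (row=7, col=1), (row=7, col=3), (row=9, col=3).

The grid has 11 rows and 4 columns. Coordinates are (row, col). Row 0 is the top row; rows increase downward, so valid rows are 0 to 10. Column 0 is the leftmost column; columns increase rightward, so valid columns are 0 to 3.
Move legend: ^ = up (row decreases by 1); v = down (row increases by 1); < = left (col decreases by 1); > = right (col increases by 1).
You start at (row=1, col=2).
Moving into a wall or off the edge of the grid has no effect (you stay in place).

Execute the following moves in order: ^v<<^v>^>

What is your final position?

Answer: Final position: (row=1, col=2)

Derivation:
Start: (row=1, col=2)
  ^ (up): blocked, stay at (row=1, col=2)
  v (down): (row=1, col=2) -> (row=2, col=2)
  < (left): (row=2, col=2) -> (row=2, col=1)
  < (left): (row=2, col=1) -> (row=2, col=0)
  ^ (up): (row=2, col=0) -> (row=1, col=0)
  v (down): (row=1, col=0) -> (row=2, col=0)
  > (right): (row=2, col=0) -> (row=2, col=1)
  ^ (up): (row=2, col=1) -> (row=1, col=1)
  > (right): (row=1, col=1) -> (row=1, col=2)
Final: (row=1, col=2)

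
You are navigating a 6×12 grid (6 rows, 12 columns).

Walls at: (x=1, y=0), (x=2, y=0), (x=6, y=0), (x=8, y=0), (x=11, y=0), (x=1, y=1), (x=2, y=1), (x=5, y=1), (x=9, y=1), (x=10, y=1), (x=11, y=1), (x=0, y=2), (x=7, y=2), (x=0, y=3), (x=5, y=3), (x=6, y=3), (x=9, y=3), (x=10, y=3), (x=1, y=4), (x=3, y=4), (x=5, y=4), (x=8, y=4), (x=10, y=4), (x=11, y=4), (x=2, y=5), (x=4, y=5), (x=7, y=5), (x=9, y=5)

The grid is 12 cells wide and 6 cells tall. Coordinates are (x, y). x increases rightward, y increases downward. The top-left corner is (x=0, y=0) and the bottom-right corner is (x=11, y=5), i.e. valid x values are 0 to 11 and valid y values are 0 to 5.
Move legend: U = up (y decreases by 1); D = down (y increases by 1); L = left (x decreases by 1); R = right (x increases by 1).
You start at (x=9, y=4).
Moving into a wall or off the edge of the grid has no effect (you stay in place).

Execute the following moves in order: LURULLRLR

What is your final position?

Start: (x=9, y=4)
  L (left): blocked, stay at (x=9, y=4)
  U (up): blocked, stay at (x=9, y=4)
  R (right): blocked, stay at (x=9, y=4)
  U (up): blocked, stay at (x=9, y=4)
  L (left): blocked, stay at (x=9, y=4)
  L (left): blocked, stay at (x=9, y=4)
  R (right): blocked, stay at (x=9, y=4)
  L (left): blocked, stay at (x=9, y=4)
  R (right): blocked, stay at (x=9, y=4)
Final: (x=9, y=4)

Answer: Final position: (x=9, y=4)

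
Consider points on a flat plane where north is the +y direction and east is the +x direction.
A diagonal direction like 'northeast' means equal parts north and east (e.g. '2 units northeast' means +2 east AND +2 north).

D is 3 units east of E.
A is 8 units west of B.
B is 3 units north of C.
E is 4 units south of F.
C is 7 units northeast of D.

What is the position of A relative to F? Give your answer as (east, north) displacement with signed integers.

Answer: A is at (east=2, north=6) relative to F.

Derivation:
Place F at the origin (east=0, north=0).
  E is 4 units south of F: delta (east=+0, north=-4); E at (east=0, north=-4).
  D is 3 units east of E: delta (east=+3, north=+0); D at (east=3, north=-4).
  C is 7 units northeast of D: delta (east=+7, north=+7); C at (east=10, north=3).
  B is 3 units north of C: delta (east=+0, north=+3); B at (east=10, north=6).
  A is 8 units west of B: delta (east=-8, north=+0); A at (east=2, north=6).
Therefore A relative to F: (east=2, north=6).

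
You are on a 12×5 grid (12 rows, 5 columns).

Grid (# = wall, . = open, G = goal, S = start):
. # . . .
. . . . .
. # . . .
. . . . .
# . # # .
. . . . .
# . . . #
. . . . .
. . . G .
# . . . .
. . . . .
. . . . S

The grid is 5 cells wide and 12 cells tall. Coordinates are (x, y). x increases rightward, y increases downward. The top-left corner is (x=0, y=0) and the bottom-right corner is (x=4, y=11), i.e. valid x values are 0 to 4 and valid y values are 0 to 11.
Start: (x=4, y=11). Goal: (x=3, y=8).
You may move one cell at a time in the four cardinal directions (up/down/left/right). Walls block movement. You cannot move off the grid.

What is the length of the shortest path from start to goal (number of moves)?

Answer: Shortest path length: 4

Derivation:
BFS from (x=4, y=11) until reaching (x=3, y=8):
  Distance 0: (x=4, y=11)
  Distance 1: (x=4, y=10), (x=3, y=11)
  Distance 2: (x=4, y=9), (x=3, y=10), (x=2, y=11)
  Distance 3: (x=4, y=8), (x=3, y=9), (x=2, y=10), (x=1, y=11)
  Distance 4: (x=4, y=7), (x=3, y=8), (x=2, y=9), (x=1, y=10), (x=0, y=11)  <- goal reached here
One shortest path (4 moves): (x=4, y=11) -> (x=3, y=11) -> (x=3, y=10) -> (x=3, y=9) -> (x=3, y=8)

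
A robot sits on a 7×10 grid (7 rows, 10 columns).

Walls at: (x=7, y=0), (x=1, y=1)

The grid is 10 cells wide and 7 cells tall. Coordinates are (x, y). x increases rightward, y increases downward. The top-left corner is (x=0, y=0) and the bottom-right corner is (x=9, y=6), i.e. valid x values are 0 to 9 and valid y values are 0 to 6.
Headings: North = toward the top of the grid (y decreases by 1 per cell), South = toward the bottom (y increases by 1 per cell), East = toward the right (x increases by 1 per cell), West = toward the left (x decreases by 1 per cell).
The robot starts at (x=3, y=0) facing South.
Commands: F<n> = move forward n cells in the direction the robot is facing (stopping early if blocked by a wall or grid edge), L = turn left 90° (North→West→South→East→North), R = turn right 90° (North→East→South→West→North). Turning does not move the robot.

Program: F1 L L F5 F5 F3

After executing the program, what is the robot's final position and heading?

Answer: Final position: (x=3, y=0), facing North

Derivation:
Start: (x=3, y=0), facing South
  F1: move forward 1, now at (x=3, y=1)
  L: turn left, now facing East
  L: turn left, now facing North
  F5: move forward 1/5 (blocked), now at (x=3, y=0)
  F5: move forward 0/5 (blocked), now at (x=3, y=0)
  F3: move forward 0/3 (blocked), now at (x=3, y=0)
Final: (x=3, y=0), facing North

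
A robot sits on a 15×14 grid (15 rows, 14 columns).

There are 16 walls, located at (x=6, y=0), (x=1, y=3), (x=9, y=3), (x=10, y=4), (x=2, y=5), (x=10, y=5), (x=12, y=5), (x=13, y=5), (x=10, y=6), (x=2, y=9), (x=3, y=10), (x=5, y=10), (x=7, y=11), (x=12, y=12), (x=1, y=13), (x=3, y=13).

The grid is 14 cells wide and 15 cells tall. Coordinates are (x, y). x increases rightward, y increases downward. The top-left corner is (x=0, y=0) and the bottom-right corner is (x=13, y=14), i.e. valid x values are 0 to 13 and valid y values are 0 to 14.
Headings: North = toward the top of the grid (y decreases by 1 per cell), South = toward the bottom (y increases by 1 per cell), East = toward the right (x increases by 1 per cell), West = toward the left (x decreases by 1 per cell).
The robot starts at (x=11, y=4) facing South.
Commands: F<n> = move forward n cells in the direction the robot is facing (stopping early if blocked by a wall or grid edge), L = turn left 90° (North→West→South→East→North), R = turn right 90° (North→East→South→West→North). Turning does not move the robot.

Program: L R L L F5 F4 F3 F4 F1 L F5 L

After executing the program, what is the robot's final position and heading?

Answer: Final position: (x=7, y=0), facing South

Derivation:
Start: (x=11, y=4), facing South
  L: turn left, now facing East
  R: turn right, now facing South
  L: turn left, now facing East
  L: turn left, now facing North
  F5: move forward 4/5 (blocked), now at (x=11, y=0)
  F4: move forward 0/4 (blocked), now at (x=11, y=0)
  F3: move forward 0/3 (blocked), now at (x=11, y=0)
  F4: move forward 0/4 (blocked), now at (x=11, y=0)
  F1: move forward 0/1 (blocked), now at (x=11, y=0)
  L: turn left, now facing West
  F5: move forward 4/5 (blocked), now at (x=7, y=0)
  L: turn left, now facing South
Final: (x=7, y=0), facing South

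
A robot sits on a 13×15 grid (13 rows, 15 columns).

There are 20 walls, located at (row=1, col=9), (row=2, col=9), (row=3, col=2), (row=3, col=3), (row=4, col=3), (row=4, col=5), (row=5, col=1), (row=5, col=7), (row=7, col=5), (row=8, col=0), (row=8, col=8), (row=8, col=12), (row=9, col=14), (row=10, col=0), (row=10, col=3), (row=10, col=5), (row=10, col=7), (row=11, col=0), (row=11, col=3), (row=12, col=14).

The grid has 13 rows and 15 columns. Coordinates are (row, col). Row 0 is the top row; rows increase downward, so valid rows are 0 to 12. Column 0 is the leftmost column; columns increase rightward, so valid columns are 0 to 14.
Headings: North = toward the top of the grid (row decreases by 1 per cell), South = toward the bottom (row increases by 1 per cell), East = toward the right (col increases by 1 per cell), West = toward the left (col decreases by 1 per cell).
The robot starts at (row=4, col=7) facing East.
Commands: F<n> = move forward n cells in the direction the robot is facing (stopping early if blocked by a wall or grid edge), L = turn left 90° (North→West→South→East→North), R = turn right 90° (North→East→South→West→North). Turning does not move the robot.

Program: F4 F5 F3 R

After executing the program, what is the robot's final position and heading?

Answer: Final position: (row=4, col=14), facing South

Derivation:
Start: (row=4, col=7), facing East
  F4: move forward 4, now at (row=4, col=11)
  F5: move forward 3/5 (blocked), now at (row=4, col=14)
  F3: move forward 0/3 (blocked), now at (row=4, col=14)
  R: turn right, now facing South
Final: (row=4, col=14), facing South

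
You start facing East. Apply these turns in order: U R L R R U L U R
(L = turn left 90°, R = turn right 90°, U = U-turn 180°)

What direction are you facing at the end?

Answer: Final heading: East

Derivation:
Start: East
  U (U-turn (180°)) -> West
  R (right (90° clockwise)) -> North
  L (left (90° counter-clockwise)) -> West
  R (right (90° clockwise)) -> North
  R (right (90° clockwise)) -> East
  U (U-turn (180°)) -> West
  L (left (90° counter-clockwise)) -> South
  U (U-turn (180°)) -> North
  R (right (90° clockwise)) -> East
Final: East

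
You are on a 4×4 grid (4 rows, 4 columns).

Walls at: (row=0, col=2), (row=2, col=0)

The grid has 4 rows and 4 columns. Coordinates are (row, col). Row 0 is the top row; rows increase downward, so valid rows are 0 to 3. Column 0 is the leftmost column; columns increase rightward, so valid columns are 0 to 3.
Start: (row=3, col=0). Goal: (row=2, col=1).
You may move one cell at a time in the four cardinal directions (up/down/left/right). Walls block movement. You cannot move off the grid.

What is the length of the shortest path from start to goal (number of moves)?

BFS from (row=3, col=0) until reaching (row=2, col=1):
  Distance 0: (row=3, col=0)
  Distance 1: (row=3, col=1)
  Distance 2: (row=2, col=1), (row=3, col=2)  <- goal reached here
One shortest path (2 moves): (row=3, col=0) -> (row=3, col=1) -> (row=2, col=1)

Answer: Shortest path length: 2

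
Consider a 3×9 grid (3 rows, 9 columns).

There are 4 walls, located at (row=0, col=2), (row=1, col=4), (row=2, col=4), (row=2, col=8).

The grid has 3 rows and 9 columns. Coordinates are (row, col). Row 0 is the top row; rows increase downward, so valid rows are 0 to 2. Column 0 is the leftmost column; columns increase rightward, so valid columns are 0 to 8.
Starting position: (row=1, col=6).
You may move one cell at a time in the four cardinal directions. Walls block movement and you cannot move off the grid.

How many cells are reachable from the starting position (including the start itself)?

BFS flood-fill from (row=1, col=6):
  Distance 0: (row=1, col=6)
  Distance 1: (row=0, col=6), (row=1, col=5), (row=1, col=7), (row=2, col=6)
  Distance 2: (row=0, col=5), (row=0, col=7), (row=1, col=8), (row=2, col=5), (row=2, col=7)
  Distance 3: (row=0, col=4), (row=0, col=8)
  Distance 4: (row=0, col=3)
  Distance 5: (row=1, col=3)
  Distance 6: (row=1, col=2), (row=2, col=3)
  Distance 7: (row=1, col=1), (row=2, col=2)
  Distance 8: (row=0, col=1), (row=1, col=0), (row=2, col=1)
  Distance 9: (row=0, col=0), (row=2, col=0)
Total reachable: 23 (grid has 23 open cells total)

Answer: Reachable cells: 23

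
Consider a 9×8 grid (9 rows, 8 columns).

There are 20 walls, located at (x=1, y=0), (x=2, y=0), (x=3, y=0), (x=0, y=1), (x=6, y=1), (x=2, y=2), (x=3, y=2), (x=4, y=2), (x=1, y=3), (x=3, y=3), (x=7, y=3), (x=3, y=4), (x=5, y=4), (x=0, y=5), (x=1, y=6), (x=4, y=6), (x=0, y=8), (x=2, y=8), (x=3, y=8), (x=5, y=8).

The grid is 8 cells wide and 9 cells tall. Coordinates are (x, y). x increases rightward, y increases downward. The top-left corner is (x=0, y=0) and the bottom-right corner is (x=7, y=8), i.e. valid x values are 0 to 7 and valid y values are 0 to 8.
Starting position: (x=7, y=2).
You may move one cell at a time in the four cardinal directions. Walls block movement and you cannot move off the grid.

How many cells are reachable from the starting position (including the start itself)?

Answer: Reachable cells: 51

Derivation:
BFS flood-fill from (x=7, y=2):
  Distance 0: (x=7, y=2)
  Distance 1: (x=7, y=1), (x=6, y=2)
  Distance 2: (x=7, y=0), (x=5, y=2), (x=6, y=3)
  Distance 3: (x=6, y=0), (x=5, y=1), (x=5, y=3), (x=6, y=4)
  Distance 4: (x=5, y=0), (x=4, y=1), (x=4, y=3), (x=7, y=4), (x=6, y=5)
  Distance 5: (x=4, y=0), (x=3, y=1), (x=4, y=4), (x=5, y=5), (x=7, y=5), (x=6, y=6)
  Distance 6: (x=2, y=1), (x=4, y=5), (x=5, y=6), (x=7, y=6), (x=6, y=7)
  Distance 7: (x=1, y=1), (x=3, y=5), (x=5, y=7), (x=7, y=7), (x=6, y=8)
  Distance 8: (x=1, y=2), (x=2, y=5), (x=3, y=6), (x=4, y=7), (x=7, y=8)
  Distance 9: (x=0, y=2), (x=2, y=4), (x=1, y=5), (x=2, y=6), (x=3, y=7), (x=4, y=8)
  Distance 10: (x=0, y=3), (x=2, y=3), (x=1, y=4), (x=2, y=7)
  Distance 11: (x=0, y=4), (x=1, y=7)
  Distance 12: (x=0, y=7), (x=1, y=8)
  Distance 13: (x=0, y=6)
Total reachable: 51 (grid has 52 open cells total)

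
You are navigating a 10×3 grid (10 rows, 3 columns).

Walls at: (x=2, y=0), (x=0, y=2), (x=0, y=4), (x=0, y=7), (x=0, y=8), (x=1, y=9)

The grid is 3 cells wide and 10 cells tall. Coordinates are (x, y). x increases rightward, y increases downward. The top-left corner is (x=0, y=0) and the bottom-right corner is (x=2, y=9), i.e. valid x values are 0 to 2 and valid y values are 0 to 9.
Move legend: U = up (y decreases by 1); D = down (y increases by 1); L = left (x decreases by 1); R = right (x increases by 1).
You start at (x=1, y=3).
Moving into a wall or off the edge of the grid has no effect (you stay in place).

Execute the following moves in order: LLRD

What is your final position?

Answer: Final position: (x=1, y=4)

Derivation:
Start: (x=1, y=3)
  L (left): (x=1, y=3) -> (x=0, y=3)
  L (left): blocked, stay at (x=0, y=3)
  R (right): (x=0, y=3) -> (x=1, y=3)
  D (down): (x=1, y=3) -> (x=1, y=4)
Final: (x=1, y=4)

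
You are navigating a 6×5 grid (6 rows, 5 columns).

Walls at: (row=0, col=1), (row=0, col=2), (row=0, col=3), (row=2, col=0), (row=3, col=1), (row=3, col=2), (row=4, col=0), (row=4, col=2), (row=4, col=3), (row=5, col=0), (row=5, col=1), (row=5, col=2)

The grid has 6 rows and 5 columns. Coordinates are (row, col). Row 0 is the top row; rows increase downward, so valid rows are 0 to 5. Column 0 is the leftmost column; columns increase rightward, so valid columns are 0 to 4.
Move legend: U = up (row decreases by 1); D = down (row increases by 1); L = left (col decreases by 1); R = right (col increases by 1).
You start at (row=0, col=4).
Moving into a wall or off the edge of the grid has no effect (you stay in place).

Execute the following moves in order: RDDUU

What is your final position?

Answer: Final position: (row=0, col=4)

Derivation:
Start: (row=0, col=4)
  R (right): blocked, stay at (row=0, col=4)
  D (down): (row=0, col=4) -> (row=1, col=4)
  D (down): (row=1, col=4) -> (row=2, col=4)
  U (up): (row=2, col=4) -> (row=1, col=4)
  U (up): (row=1, col=4) -> (row=0, col=4)
Final: (row=0, col=4)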